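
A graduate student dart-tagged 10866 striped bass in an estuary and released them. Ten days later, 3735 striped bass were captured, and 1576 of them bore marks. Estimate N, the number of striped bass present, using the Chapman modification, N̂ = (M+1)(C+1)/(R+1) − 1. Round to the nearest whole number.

N̂ = (10866+1)(3735+1)/(1576+1) − 1 = 10867·3736/1577 − 1
= 40599112/1577 − 1 ≈ 25744.5 − 1 ≈ 25743.5 → 25744

N ≈ 25,744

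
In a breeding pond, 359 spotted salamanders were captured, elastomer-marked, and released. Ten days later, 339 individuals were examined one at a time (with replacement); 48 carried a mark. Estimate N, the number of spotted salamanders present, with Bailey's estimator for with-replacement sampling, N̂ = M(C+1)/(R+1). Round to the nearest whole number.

N̂ = 359·(339+1)/(48+1) = 359·340/49 = 122060/49 ≈ 2491.0 → 2491

N ≈ 2491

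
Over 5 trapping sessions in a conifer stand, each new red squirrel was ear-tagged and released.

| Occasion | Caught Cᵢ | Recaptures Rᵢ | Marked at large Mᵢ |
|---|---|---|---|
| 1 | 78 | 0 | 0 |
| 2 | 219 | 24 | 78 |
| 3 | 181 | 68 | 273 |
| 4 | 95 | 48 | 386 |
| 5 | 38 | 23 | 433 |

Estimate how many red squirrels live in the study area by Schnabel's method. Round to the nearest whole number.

Σ MᵢCᵢ = 0·78 + 78·219 + 273·181 + 386·95 + 433·38 = 0 + 17082 + 49413 + 36670 + 16454 = 119619
Σ Rᵢ = 0 + 24 + 68 + 48 + 23 = 163
N̂ = 119619 / 163 ≈ 733.9 → 734

N ≈ 734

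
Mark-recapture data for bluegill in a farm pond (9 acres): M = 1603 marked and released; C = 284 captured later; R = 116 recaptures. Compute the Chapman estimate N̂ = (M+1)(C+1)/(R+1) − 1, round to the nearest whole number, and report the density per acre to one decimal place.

density ≈ 434.0 bluegill per acre

N̂ = 1604·285/117 − 1 = 457140/117 − 1 ≈ 3906.2 → 3906
Density = N̂ / area = 3906 / 9 = 434.0 per acre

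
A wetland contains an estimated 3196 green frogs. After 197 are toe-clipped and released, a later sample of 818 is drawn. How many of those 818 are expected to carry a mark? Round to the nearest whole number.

expected recaptures ≈ 50

Expected recaptures E[R] = M·C / N.
E[R] = 197 × 818 / 3196 = 161146 / 3196 ≈ 50.4 → 50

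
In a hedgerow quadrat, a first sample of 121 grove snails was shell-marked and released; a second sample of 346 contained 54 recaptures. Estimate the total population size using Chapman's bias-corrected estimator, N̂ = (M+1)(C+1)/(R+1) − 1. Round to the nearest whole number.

N ≈ 769

N̂ = (121+1)(346+1)/(54+1) − 1 = 122·347/55 − 1
= 42334/55 − 1 ≈ 769.7 − 1 ≈ 768.7 → 769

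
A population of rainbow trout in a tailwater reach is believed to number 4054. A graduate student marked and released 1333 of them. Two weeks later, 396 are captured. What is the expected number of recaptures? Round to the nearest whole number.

Expected recaptures E[R] = M·C / N.
E[R] = 1333 × 396 / 4054 = 527868 / 4054 ≈ 130.2 → 130

expected recaptures ≈ 130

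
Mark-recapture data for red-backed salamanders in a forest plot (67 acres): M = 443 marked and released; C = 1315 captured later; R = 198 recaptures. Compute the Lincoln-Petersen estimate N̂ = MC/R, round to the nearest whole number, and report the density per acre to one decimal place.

density ≈ 43.9 red-backed salamanders per acre

N̂ = 443·1315/198 = 582545/198 ≈ 2942.1 → 2942
Density = N̂ / area = 2942 / 67 ≈ 43.91 → 43.9 per acre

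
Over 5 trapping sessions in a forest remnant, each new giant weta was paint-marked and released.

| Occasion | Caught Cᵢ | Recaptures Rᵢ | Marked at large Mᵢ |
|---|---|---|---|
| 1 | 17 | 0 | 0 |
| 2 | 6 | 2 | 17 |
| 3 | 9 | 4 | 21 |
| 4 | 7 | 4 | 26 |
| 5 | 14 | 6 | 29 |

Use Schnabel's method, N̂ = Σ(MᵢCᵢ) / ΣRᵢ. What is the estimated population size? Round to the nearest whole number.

N ≈ 55

Σ MᵢCᵢ = 0·17 + 17·6 + 21·9 + 26·7 + 29·14 = 0 + 102 + 189 + 182 + 406 = 879
Σ Rᵢ = 0 + 2 + 4 + 4 + 6 = 16
N̂ = 879 / 16 ≈ 54.9 → 55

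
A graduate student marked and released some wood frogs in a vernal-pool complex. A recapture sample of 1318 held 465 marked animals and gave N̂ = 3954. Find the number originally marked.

From N = M·C/R: M = N·R / C = 3954·465 / 1318 = 1838610 / 1318 = 1395.

M = 1395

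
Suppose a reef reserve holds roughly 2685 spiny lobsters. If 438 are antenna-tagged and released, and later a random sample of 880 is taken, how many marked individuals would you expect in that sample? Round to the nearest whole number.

expected recaptures ≈ 144

The marked fraction of the population is 438/2685, so in a sample of 880 expect C·(M/N) marked.
E[R] = 438 × 880 / 2685 = 385440 / 2685 ≈ 143.6 → 144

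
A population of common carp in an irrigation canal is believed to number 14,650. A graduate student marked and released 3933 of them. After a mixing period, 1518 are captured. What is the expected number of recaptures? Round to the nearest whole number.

Expected recaptures E[R] = M·C / N.
E[R] = 3933 × 1518 / 14650 = 5970294 / 14650 ≈ 407.5 → 408

expected recaptures ≈ 408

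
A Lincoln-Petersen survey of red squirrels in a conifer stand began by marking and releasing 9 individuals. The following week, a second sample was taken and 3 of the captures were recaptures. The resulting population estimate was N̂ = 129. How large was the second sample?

From N = M·C/R: C = N·R / M = 129·3 / 9 = 387 / 9 = 43.

C = 43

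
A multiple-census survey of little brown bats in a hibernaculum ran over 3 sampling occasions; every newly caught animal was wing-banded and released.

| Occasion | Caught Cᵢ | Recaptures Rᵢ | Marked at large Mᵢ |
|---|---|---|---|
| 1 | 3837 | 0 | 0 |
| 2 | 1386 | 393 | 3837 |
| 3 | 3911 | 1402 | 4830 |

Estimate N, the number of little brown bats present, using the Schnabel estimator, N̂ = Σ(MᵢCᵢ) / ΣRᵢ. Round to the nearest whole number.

Σ MᵢCᵢ = 0·3837 + 3837·1386 + 4830·3911 = 0 + 5318082 + 18890130 = 24208212
Σ Rᵢ = 0 + 393 + 1402 = 1795
N̂ = 24208212 / 1795 ≈ 13486.47 → 13486

N ≈ 13,486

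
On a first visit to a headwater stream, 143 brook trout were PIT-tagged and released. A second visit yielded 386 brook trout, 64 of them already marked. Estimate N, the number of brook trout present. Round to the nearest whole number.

Lincoln-Petersen assumes M/N = R/C, so N = M·C / R.
N = (143 × 386) / 64 = 55198 / 64 ≈ 862.47 → 862

N ≈ 862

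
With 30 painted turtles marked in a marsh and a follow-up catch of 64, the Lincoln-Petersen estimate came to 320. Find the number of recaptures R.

R = 6

From N = M·C/R: R = M·C / N = 30·64 / 320 = 1920 / 320 = 6.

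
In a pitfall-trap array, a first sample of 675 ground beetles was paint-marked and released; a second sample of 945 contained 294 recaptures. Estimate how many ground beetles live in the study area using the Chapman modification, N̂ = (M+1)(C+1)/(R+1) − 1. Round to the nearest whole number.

N ≈ 2167

N̂ = (675+1)(945+1)/(294+1) − 1 = 676·946/295 − 1
= 639496/295 − 1 ≈ 2167.8 − 1 ≈ 2166.8 → 2167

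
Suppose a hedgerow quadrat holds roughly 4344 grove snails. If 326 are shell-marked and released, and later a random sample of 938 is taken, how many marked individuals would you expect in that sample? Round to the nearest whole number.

The marked fraction of the population is 326/4344, so in a sample of 938 expect C·(M/N) marked.
E[R] = 326 × 938 / 4344 = 305788 / 4344 ≈ 70.4 → 70

expected recaptures ≈ 70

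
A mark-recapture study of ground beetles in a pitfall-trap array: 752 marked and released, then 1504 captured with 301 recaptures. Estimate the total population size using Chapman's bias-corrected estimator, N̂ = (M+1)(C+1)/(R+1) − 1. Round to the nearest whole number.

N ≈ 3752

N̂ = (752+1)(1504+1)/(301+1) − 1 = 753·1505/302 − 1
= 1133265/302 − 1 ≈ 3752.5 − 1 ≈ 3751.5 → 3752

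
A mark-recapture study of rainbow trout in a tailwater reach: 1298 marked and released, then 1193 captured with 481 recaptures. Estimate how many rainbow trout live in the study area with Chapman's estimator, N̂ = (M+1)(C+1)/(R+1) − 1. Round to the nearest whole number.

N̂ = (1298+1)(1193+1)/(481+1) − 1 = 1299·1194/482 − 1
= 1551006/482 − 1 ≈ 3217.9 − 1 ≈ 3216.9 → 3217

N ≈ 3217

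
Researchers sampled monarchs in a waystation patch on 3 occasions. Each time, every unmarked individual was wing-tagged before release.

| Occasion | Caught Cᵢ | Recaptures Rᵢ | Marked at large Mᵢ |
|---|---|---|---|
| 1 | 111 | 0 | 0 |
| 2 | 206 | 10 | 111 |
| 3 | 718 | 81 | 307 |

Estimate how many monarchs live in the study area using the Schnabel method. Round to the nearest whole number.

Σ MᵢCᵢ = 0·111 + 111·206 + 307·718 = 0 + 22866 + 220426 = 243292
Σ Rᵢ = 0 + 10 + 81 = 91
N̂ = 243292 / 91 ≈ 2673.5 → 2674

N ≈ 2674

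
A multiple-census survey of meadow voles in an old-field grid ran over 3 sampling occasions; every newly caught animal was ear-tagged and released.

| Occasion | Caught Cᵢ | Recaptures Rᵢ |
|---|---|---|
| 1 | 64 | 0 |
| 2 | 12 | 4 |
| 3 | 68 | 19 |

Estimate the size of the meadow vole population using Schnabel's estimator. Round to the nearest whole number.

Marked at large before each occasion: Mᵢ = Σⱼ<ᵢ (Cⱼ − Rⱼ) → M1=0, M2=64, M3=72
Σ MᵢCᵢ = 0·64 + 64·12 + 72·68 = 0 + 768 + 4896 = 5664
Σ Rᵢ = 0 + 4 + 19 = 23
N̂ = 5664 / 23 ≈ 246.3 → 246

N ≈ 246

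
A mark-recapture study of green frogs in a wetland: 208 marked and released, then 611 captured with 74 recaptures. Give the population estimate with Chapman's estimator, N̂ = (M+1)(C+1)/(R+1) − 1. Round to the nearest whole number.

N̂ = (208+1)(611+1)/(74+1) − 1 = 209·612/75 − 1
= 127908/75 − 1 ≈ 1705.4 − 1 ≈ 1704.4 → 1704

N ≈ 1704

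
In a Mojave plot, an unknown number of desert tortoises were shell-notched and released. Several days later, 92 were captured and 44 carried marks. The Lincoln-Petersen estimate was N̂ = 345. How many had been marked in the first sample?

From N = M·C/R: M = N·R / C = 345·44 / 92 = 15180 / 92 = 165.

M = 165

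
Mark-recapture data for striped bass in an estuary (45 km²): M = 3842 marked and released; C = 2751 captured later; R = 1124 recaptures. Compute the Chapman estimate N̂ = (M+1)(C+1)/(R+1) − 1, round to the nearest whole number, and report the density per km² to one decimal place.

density ≈ 208.9 striped bass per km²

N̂ = 3843·2752/1125 − 1 = 10575936/1125 − 1 ≈ 9399.8 → 9400
Density = N̂ / area = 9400 / 45 ≈ 208.89 → 208.9 per km²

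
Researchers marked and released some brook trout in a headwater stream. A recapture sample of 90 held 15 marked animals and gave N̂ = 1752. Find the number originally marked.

M = 292

From N = M·C/R: M = N·R / C = 1752·15 / 90 = 26280 / 90 = 292.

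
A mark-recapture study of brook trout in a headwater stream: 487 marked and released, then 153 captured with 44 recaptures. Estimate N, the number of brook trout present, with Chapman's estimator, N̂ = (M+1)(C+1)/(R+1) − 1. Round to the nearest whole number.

N̂ = (487+1)(153+1)/(44+1) − 1 = 488·154/45 − 1
= 75152/45 − 1 ≈ 1670.0 − 1 ≈ 1669.0 → 1669

N ≈ 1669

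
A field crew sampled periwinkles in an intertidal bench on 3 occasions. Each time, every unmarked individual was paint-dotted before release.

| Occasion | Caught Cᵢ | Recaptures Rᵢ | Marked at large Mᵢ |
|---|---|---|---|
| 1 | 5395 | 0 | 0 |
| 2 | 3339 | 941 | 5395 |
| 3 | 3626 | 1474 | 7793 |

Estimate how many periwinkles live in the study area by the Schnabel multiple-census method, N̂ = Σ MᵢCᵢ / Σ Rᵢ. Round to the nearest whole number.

Σ MᵢCᵢ = 0·5395 + 5395·3339 + 7793·3626 = 0 + 18013905 + 28257418 = 46271323
Σ Rᵢ = 0 + 941 + 1474 = 2415
N̂ = 46271323 / 2415 ≈ 19160.0 → 19160

N ≈ 19,160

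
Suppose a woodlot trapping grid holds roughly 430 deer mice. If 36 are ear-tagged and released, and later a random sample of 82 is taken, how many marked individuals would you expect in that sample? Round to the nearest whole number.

Expected recaptures E[R] = M·C / N.
E[R] = 36 × 82 / 430 = 2952 / 430 ≈ 6.9 → 7

expected recaptures ≈ 7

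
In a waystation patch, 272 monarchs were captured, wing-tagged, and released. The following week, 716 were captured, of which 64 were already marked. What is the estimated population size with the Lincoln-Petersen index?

N = (272 × 716) / 64 = 194752 / 64 = 3043

N = 3043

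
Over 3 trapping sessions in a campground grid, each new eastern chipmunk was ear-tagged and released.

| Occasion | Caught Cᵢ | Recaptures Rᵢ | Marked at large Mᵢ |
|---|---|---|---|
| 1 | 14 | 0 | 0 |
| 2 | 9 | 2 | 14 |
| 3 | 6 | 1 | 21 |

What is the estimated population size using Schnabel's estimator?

Σ MᵢCᵢ = 0·14 + 14·9 + 21·6 = 0 + 126 + 126 = 252
Σ Rᵢ = 0 + 2 + 1 = 3
N̂ = 252 / 3 = 84

N = 84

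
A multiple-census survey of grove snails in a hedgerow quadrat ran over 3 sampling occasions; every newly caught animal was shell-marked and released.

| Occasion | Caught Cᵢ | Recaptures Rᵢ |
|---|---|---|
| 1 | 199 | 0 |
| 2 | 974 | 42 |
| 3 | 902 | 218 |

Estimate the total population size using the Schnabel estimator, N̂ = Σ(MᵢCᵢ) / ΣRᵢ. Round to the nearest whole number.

N ≈ 4669

Marked at large before each occasion: Mᵢ = Σⱼ<ᵢ (Cⱼ − Rⱼ) → M1=0, M2=199, M3=1131
Σ MᵢCᵢ = 0·199 + 199·974 + 1131·902 = 0 + 193826 + 1020162 = 1213988
Σ Rᵢ = 0 + 42 + 218 = 260
N̂ = 1213988 / 260 ≈ 4669.2 → 4669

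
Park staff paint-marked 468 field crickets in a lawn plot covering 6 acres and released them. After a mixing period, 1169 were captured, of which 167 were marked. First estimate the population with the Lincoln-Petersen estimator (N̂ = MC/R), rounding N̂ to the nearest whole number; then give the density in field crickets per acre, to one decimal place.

density ≈ 546.0 field crickets per acre

N̂ = 468·1169/167 = 547092/167 = 3276
Density = N̂ / area = 3276 / 6 = 546.0 per acre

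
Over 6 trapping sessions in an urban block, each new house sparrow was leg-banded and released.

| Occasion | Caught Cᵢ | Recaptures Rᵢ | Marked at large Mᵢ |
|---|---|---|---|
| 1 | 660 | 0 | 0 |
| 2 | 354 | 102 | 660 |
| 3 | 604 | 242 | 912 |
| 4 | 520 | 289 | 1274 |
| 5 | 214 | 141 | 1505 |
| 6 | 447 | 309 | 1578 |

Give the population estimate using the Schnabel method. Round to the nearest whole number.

N ≈ 2285

Σ MᵢCᵢ = 0·660 + 660·354 + 912·604 + 1274·520 + 1505·214 + 1578·447 = 0 + 233640 + 550848 + 662480 + 322070 + 705366 = 2474404
Σ Rᵢ = 0 + 102 + 242 + 289 + 141 + 309 = 1083
N̂ = 2474404 / 1083 ≈ 2284.8 → 2285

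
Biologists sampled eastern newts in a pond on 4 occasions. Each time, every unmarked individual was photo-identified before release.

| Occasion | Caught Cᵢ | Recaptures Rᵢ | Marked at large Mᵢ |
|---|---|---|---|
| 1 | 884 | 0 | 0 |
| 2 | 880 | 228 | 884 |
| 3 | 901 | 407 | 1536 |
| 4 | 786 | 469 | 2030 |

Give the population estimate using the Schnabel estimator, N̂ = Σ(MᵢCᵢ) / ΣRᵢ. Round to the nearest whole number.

Σ MᵢCᵢ = 0·884 + 884·880 + 1536·901 + 2030·786 = 0 + 777920 + 1383936 + 1595580 = 3757436
Σ Rᵢ = 0 + 228 + 407 + 469 = 1104
N̂ = 3757436 / 1104 ≈ 3403.47 → 3403

N ≈ 3403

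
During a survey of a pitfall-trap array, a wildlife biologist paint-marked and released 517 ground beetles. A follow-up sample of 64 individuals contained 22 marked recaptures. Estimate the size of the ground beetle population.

N = 1504

If marked individuals mix randomly, R/C ≈ M/N, giving N ≈ M·C/R.
N = (517 × 64) / 22 = 33088 / 22 = 1504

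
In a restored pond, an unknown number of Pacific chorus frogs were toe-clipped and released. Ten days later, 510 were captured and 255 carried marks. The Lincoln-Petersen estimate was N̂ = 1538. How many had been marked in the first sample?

M = 769

From N = M·C/R: M = N·R / C = 1538·255 / 510 = 392190 / 510 = 769.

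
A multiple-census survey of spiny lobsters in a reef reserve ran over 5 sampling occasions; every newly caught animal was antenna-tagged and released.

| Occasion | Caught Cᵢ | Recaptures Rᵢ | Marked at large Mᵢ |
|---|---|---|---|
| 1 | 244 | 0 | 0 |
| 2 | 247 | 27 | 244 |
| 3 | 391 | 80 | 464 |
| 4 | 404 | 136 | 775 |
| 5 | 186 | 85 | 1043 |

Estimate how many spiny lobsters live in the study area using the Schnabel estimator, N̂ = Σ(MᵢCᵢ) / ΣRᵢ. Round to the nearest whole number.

Σ MᵢCᵢ = 0·244 + 244·247 + 464·391 + 775·404 + 1043·186 = 0 + 60268 + 181424 + 313100 + 193998 = 748790
Σ Rᵢ = 0 + 27 + 80 + 136 + 85 = 328
N̂ = 748790 / 328 ≈ 2282.9 → 2283

N ≈ 2283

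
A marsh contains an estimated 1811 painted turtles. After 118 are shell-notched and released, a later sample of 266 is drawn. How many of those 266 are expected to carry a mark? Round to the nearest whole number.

The marked fraction of the population is 118/1811, so in a sample of 266 expect C·(M/N) marked.
E[R] = 118 × 266 / 1811 = 31388 / 1811 ≈ 17.3 → 17

expected recaptures ≈ 17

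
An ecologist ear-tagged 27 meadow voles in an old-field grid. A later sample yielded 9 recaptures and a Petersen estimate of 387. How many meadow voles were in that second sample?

From N = M·C/R: C = N·R / M = 387·9 / 27 = 3483 / 27 = 129.

C = 129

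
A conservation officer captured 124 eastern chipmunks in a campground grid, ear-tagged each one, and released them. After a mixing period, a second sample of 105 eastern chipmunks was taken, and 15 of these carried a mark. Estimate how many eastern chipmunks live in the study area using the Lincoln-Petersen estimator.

If marked individuals mix randomly, R/C ≈ M/N, giving N ≈ M·C/R.
N = (124 × 105) / 15 = 13020 / 15 = 868

N = 868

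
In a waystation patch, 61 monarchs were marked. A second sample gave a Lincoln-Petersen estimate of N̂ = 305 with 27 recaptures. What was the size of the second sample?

From N = M·C/R: C = N·R / M = 305·27 / 61 = 8235 / 61 = 135.

C = 135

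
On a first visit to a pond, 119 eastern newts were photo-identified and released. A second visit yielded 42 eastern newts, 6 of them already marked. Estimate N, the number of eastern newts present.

Lincoln-Petersen assumes M/N = R/C, so N = M·C / R.
N = (119 × 42) / 6 = 4998 / 6 = 833

N = 833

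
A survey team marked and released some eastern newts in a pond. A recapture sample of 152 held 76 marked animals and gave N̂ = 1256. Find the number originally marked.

M = 628

From N = M·C/R: M = N·R / C = 1256·76 / 152 = 95456 / 152 = 628.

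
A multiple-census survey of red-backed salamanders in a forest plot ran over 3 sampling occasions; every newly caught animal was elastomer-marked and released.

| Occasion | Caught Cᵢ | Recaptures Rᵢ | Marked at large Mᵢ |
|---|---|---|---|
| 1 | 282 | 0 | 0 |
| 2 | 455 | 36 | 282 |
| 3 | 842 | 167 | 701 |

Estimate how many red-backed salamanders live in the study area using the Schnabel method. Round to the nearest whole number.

Σ MᵢCᵢ = 0·282 + 282·455 + 701·842 = 0 + 128310 + 590242 = 718552
Σ Rᵢ = 0 + 36 + 167 = 203
N̂ = 718552 / 203 ≈ 3539.7 → 3540

N ≈ 3540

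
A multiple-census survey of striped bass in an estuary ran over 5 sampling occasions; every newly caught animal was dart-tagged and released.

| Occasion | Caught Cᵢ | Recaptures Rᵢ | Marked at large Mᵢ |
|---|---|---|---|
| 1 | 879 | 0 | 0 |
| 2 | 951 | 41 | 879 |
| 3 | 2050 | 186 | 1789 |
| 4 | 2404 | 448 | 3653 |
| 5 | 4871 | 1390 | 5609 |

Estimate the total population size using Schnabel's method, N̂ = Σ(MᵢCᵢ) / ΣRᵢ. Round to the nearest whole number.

N ≈ 19,664

Σ MᵢCᵢ = 0·879 + 879·951 + 1789·2050 + 3653·2404 + 5609·4871 = 0 + 835929 + 3667450 + 8781812 + 27321439 = 40606630
Σ Rᵢ = 0 + 41 + 186 + 448 + 1390 = 2065
N̂ = 40606630 / 2065 ≈ 19664.2 → 19664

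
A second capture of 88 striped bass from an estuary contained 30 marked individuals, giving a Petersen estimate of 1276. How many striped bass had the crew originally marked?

From N = M·C/R: M = N·R / C = 1276·30 / 88 = 38280 / 88 = 435.

M = 435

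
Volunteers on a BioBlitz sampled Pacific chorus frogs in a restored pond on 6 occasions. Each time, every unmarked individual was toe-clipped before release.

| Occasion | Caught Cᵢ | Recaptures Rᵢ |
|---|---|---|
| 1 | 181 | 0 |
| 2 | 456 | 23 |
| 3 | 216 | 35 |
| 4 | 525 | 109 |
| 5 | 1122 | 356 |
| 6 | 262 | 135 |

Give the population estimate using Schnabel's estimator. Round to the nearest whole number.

N ≈ 3813

Marked at large before each occasion: Mᵢ = Σⱼ<ᵢ (Cⱼ − Rⱼ) → M1=0, M2=181, M3=614, M4=795, M5=1211, M6=1977
Σ MᵢCᵢ = 0·181 + 181·456 + 614·216 + 795·525 + 1211·1122 + 1977·262 = 0 + 82536 + 132624 + 417375 + 1358742 + 517974 = 2509251
Σ Rᵢ = 0 + 23 + 35 + 109 + 356 + 135 = 658
N̂ = 2509251 / 658 ≈ 3813.45 → 3813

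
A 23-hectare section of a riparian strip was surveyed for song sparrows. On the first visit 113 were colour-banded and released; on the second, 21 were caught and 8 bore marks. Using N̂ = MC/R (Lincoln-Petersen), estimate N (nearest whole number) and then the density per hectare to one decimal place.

N̂ = 113·21/8 = 2373/8 ≈ 296.6 → 297
Density = N̂ / area = 297 / 23 ≈ 12.91 → 12.9 per hectare

density ≈ 12.9 song sparrows per hectare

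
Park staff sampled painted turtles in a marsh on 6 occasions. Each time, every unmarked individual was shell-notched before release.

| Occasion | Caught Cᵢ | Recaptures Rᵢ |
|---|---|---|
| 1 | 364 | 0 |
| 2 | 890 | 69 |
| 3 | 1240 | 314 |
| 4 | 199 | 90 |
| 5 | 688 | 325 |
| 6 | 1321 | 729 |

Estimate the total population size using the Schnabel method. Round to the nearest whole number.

N ≈ 4684

Marked at large before each occasion: Mᵢ = Σⱼ<ᵢ (Cⱼ − Rⱼ) → M1=0, M2=364, M3=1185, M4=2111, M5=2220, M6=2583
Σ MᵢCᵢ = 0·364 + 364·890 + 1185·1240 + 2111·199 + 2220·688 + 2583·1321 = 0 + 323960 + 1469400 + 420089 + 1527360 + 3412143 = 7152952
Σ Rᵢ = 0 + 69 + 314 + 90 + 325 + 729 = 1527
N̂ = 7152952 / 1527 ≈ 4684.3 → 4684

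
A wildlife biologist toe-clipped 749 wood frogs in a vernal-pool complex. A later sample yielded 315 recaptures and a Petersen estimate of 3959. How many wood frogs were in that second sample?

From N = M·C/R: C = N·R / M = 3959·315 / 749 = 1247085 / 749 = 1665.

C = 1665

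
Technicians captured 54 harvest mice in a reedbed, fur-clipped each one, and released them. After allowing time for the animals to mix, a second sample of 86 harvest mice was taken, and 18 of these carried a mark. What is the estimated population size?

N = (54 × 86) / 18 = 4644 / 18 = 258

N = 258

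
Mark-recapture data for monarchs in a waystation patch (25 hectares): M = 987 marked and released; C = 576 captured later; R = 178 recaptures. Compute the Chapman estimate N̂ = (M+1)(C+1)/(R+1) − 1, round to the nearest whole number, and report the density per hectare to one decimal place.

N̂ = 988·577/179 − 1 = 570076/179 − 1 ≈ 3183.8 → 3184
Density = N̂ / area = 3184 / 25 ≈ 127.36 → 127.4 per hectare

density ≈ 127.4 monarchs per hectare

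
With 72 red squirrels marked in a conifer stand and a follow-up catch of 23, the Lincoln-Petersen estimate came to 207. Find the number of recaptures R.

R = 8

From N = M·C/R: R = M·C / N = 72·23 / 207 = 1656 / 207 = 8.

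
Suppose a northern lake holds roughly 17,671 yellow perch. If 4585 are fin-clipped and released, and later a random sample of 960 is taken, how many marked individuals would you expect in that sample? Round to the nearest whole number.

Expected recaptures E[R] = M·C / N.
E[R] = 4585 × 960 / 17671 = 4401600 / 17671 ≈ 249.1 → 249

expected recaptures ≈ 249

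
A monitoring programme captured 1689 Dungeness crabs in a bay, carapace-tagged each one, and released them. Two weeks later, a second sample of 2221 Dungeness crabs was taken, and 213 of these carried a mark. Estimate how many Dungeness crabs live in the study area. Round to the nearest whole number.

N ≈ 17,612

N = (1689 × 2221) / 213 = 3751269 / 213 ≈ 17611.6 → 17612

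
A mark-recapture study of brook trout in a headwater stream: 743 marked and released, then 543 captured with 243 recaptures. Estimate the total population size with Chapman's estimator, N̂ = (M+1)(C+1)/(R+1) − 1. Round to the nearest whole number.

N ≈ 1658

N̂ = (743+1)(543+1)/(243+1) − 1 = 744·544/244 − 1
= 404736/244 − 1 ≈ 1658.8 − 1 ≈ 1657.8 → 1658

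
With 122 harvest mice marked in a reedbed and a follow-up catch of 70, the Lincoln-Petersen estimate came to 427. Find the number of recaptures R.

From N = M·C/R: R = M·C / N = 122·70 / 427 = 8540 / 427 = 20.

R = 20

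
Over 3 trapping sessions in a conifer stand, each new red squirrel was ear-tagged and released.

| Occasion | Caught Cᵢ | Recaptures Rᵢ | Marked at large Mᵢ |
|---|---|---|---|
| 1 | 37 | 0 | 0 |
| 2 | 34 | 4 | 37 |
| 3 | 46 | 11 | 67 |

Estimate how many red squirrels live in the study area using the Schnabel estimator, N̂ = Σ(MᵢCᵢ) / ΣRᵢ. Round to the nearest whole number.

Σ MᵢCᵢ = 0·37 + 37·34 + 67·46 = 0 + 1258 + 3082 = 4340
Σ Rᵢ = 0 + 4 + 11 = 15
N̂ = 4340 / 15 ≈ 289.3 → 289

N ≈ 289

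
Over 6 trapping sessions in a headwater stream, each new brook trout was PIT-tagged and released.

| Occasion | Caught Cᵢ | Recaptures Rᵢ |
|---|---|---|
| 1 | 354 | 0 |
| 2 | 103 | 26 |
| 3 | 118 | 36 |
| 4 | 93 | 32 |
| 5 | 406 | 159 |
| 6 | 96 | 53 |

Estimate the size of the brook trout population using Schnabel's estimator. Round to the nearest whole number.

N ≈ 1460

Marked at large before each occasion: Mᵢ = Σⱼ<ᵢ (Cⱼ − Rⱼ) → M1=0, M2=354, M3=431, M4=513, M5=574, M6=821
Σ MᵢCᵢ = 0·354 + 354·103 + 431·118 + 513·93 + 574·406 + 821·96 = 0 + 36462 + 50858 + 47709 + 233044 + 78816 = 446889
Σ Rᵢ = 0 + 26 + 36 + 32 + 159 + 53 = 306
N̂ = 446889 / 306 ≈ 1460.4 → 1460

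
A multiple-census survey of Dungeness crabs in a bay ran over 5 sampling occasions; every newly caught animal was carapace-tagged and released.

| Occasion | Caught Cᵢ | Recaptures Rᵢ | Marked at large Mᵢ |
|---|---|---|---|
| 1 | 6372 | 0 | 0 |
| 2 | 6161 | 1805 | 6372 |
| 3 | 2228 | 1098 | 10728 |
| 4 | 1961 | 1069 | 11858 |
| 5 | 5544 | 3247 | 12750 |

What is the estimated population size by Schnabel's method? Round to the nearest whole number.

Σ MᵢCᵢ = 0·6372 + 6372·6161 + 10728·2228 + 11858·1961 + 12750·5544 = 0 + 39257892 + 23901984 + 23253538 + 70686000 = 157099414
Σ Rᵢ = 0 + 1805 + 1098 + 1069 + 3247 = 7219
N̂ = 157099414 / 7219 ≈ 21761.9 → 21762

N ≈ 21,762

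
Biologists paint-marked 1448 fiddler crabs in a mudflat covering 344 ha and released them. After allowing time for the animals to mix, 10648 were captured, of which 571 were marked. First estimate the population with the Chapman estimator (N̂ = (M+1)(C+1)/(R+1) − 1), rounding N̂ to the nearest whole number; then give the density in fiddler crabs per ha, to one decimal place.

density ≈ 78.4 fiddler crabs per ha

N̂ = 1449·10649/572 − 1 = 15430401/572 − 1 ≈ 26975.2 → 26975
Density = N̂ / area = 26975 / 344 ≈ 78.42 → 78.4 per ha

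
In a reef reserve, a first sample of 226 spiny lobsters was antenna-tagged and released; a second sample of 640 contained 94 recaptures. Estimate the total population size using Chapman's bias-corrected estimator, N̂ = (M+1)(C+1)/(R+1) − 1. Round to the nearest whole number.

N̂ = (226+1)(640+1)/(94+1) − 1 = 227·641/95 − 1
= 145507/95 − 1 ≈ 1531.7 − 1 ≈ 1530.7 → 1531

N ≈ 1531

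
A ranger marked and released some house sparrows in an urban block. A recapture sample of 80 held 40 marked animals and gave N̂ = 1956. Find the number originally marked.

M = 978

From N = M·C/R: M = N·R / C = 1956·40 / 80 = 78240 / 80 = 978.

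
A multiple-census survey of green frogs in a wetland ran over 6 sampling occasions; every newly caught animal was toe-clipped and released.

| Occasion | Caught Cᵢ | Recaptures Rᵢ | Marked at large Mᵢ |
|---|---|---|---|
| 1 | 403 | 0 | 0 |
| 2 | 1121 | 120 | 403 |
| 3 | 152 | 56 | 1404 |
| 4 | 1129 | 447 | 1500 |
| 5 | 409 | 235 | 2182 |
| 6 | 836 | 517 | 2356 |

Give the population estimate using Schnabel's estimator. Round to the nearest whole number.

Σ MᵢCᵢ = 0·403 + 403·1121 + 1404·152 + 1500·1129 + 2182·409 + 2356·836 = 0 + 451763 + 213408 + 1693500 + 892438 + 1969616 = 5220725
Σ Rᵢ = 0 + 120 + 56 + 447 + 235 + 517 = 1375
N̂ = 5220725 / 1375 ≈ 3796.9 → 3797

N ≈ 3797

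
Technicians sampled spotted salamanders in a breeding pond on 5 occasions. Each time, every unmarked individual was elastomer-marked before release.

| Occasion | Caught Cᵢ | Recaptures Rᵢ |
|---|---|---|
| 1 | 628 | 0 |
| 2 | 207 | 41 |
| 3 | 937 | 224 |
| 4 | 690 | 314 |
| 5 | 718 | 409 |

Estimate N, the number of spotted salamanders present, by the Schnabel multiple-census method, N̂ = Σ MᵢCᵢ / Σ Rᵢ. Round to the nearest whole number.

Marked at large before each occasion: Mᵢ = Σⱼ<ᵢ (Cⱼ − Rⱼ) → M1=0, M2=628, M3=794, M4=1507, M5=1883
Σ MᵢCᵢ = 0·628 + 628·207 + 794·937 + 1507·690 + 1883·718 = 0 + 129996 + 743978 + 1039830 + 1351994 = 3265798
Σ Rᵢ = 0 + 41 + 224 + 314 + 409 = 988
N̂ = 3265798 / 988 ≈ 3305.46 → 3305

N ≈ 3305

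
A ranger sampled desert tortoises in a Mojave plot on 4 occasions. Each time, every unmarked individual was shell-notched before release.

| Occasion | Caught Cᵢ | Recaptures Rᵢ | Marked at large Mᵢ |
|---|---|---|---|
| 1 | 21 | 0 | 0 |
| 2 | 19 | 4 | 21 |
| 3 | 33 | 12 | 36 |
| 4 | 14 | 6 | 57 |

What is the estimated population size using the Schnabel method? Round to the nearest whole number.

Σ MᵢCᵢ = 0·21 + 21·19 + 36·33 + 57·14 = 0 + 399 + 1188 + 798 = 2385
Σ Rᵢ = 0 + 4 + 12 + 6 = 22
N̂ = 2385 / 22 ≈ 108.4 → 108

N ≈ 108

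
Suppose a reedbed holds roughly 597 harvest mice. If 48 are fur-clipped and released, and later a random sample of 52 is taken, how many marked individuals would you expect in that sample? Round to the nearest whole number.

The marked fraction of the population is 48/597, so in a sample of 52 expect C·(M/N) marked.
E[R] = 48 × 52 / 597 = 2496 / 597 ≈ 4.2 → 4

expected recaptures ≈ 4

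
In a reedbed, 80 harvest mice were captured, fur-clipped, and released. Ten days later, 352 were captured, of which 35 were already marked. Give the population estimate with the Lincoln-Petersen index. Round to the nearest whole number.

N = (80 × 352) / 35 = 28160 / 35 ≈ 804.6 → 805

N ≈ 805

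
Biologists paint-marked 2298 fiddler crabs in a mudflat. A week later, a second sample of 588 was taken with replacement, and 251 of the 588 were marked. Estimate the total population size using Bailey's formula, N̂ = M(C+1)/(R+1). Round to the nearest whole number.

N ≈ 5371

N̂ = 2298·(588+1)/(251+1) = 2298·589/252 = 1353522/252 ≈ 5371.1 → 5371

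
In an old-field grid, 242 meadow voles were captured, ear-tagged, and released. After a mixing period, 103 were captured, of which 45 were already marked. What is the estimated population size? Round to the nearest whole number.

N = (242 × 103) / 45 = 24926 / 45 ≈ 553.9 → 554

N ≈ 554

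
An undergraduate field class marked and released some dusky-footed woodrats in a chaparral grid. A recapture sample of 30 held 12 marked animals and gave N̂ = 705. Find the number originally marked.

M = 282

From N = M·C/R: M = N·R / C = 705·12 / 30 = 8460 / 30 = 282.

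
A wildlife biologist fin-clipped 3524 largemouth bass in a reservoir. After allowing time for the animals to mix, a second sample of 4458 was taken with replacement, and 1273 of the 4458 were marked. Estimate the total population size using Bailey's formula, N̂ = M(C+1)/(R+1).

N = 12,334

N̂ = 3524·(4458+1)/(1273+1) = 3524·4459/1274 = 15713516/1274 = 12334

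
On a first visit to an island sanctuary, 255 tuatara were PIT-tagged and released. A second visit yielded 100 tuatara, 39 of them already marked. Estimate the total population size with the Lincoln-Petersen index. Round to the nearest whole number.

N = (255 × 100) / 39 = 25500 / 39 ≈ 653.8 → 654

N ≈ 654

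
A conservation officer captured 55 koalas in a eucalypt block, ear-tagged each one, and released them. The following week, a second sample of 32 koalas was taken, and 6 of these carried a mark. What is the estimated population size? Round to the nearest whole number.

Lincoln-Petersen assumes M/N = R/C, so N = M·C / R.
N = (55 × 32) / 6 = 1760 / 6 ≈ 293.3 → 293

N ≈ 293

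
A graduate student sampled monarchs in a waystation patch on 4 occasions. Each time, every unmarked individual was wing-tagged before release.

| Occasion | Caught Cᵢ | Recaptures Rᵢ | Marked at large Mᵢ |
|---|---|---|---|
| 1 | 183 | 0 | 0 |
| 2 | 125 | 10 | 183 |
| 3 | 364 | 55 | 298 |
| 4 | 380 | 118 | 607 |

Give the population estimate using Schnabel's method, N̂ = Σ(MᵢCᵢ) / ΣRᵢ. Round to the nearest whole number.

Σ MᵢCᵢ = 0·183 + 183·125 + 298·364 + 607·380 = 0 + 22875 + 108472 + 230660 = 362007
Σ Rᵢ = 0 + 10 + 55 + 118 = 183
N̂ = 362007 / 183 ≈ 1978.2 → 1978

N ≈ 1978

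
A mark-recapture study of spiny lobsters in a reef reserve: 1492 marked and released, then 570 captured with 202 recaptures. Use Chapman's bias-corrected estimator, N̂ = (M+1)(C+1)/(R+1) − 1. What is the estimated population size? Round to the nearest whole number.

N̂ = (1492+1)(570+1)/(202+1) − 1 = 1493·571/203 − 1
= 852503/203 − 1 ≈ 4199.5 − 1 ≈ 4198.5 → 4199

N ≈ 4199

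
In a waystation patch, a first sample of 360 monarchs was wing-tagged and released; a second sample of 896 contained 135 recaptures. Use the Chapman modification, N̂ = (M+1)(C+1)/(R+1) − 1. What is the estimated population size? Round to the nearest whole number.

N̂ = (360+1)(896+1)/(135+1) − 1 = 361·897/136 − 1
= 323817/136 − 1 ≈ 2381.0 − 1 ≈ 2380.0 → 2380

N ≈ 2380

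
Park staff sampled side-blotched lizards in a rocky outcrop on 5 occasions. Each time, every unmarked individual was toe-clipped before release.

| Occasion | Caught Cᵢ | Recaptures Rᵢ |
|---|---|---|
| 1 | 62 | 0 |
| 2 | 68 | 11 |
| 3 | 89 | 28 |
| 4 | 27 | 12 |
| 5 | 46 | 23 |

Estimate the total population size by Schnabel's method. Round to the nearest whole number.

N ≈ 387

Marked at large before each occasion: Mᵢ = Σⱼ<ᵢ (Cⱼ − Rⱼ) → M1=0, M2=62, M3=119, M4=180, M5=195
Σ MᵢCᵢ = 0·62 + 62·68 + 119·89 + 180·27 + 195·46 = 0 + 4216 + 10591 + 4860 + 8970 = 28637
Σ Rᵢ = 0 + 11 + 28 + 12 + 23 = 74
N̂ = 28637 / 74 ≈ 387.0 → 387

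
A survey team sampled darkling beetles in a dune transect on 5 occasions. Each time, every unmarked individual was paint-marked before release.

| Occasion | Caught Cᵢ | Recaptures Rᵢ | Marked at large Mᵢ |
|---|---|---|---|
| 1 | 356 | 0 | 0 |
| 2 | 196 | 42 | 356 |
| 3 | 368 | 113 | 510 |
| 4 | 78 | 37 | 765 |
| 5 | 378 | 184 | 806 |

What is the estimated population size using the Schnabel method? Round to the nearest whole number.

Σ MᵢCᵢ = 0·356 + 356·196 + 510·368 + 765·78 + 806·378 = 0 + 69776 + 187680 + 59670 + 304668 = 621794
Σ Rᵢ = 0 + 42 + 113 + 37 + 184 = 376
N̂ = 621794 / 376 ≈ 1653.7 → 1654

N ≈ 1654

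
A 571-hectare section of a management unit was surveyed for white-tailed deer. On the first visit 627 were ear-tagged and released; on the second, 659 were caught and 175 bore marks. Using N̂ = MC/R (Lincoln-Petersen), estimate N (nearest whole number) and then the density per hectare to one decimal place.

density ≈ 4.1 white-tailed deer per hectare

N̂ = 627·659/175 = 413193/175 ≈ 2361.1 → 2361
Density = N̂ / area = 2361 / 571 ≈ 4.13 → 4.1 per hectare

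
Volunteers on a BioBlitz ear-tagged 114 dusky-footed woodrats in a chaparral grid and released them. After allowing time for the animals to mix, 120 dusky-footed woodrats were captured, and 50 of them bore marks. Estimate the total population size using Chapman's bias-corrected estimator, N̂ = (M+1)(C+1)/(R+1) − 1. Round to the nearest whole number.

N̂ = (114+1)(120+1)/(50+1) − 1 = 115·121/51 − 1
= 13915/51 − 1 ≈ 272.8 − 1 ≈ 271.8 → 272

N ≈ 272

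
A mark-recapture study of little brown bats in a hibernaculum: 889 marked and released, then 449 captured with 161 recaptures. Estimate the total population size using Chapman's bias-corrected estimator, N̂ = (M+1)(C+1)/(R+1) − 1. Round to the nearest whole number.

N ≈ 2471

N̂ = (889+1)(449+1)/(161+1) − 1 = 890·450/162 − 1
= 400500/162 − 1 ≈ 2472.2 − 1 ≈ 2471.2 → 2471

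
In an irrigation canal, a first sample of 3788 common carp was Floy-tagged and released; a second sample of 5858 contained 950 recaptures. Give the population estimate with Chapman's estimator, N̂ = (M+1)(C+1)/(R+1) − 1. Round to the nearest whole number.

N̂ = (3788+1)(5858+1)/(950+1) − 1 = 3789·5859/951 − 1
= 22199751/951 − 1 ≈ 23343.6 − 1 ≈ 23342.6 → 23343

N ≈ 23,343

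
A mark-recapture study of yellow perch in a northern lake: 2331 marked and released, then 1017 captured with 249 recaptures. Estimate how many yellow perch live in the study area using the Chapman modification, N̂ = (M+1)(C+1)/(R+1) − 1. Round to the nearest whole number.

N̂ = (2331+1)(1017+1)/(249+1) − 1 = 2332·1018/250 − 1
= 2373976/250 − 1 ≈ 9495.9 − 1 ≈ 9494.9 → 9495

N ≈ 9495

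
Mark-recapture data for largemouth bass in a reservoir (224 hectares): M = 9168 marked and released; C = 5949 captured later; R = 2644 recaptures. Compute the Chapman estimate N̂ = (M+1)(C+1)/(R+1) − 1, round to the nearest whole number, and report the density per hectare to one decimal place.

N̂ = 9169·5950/2645 − 1 = 54555550/2645 − 1 ≈ 20624.9 → 20625
Density = N̂ / area = 20625 / 224 ≈ 92.08 → 92.1 per hectare

density ≈ 92.1 largemouth bass per hectare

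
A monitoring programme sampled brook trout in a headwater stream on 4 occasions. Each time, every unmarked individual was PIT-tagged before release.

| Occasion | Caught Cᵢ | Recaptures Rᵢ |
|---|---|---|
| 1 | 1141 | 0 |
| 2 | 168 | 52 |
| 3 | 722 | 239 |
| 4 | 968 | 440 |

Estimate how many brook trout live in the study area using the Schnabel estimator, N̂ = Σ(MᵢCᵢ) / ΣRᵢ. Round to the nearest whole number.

Marked at large before each occasion: Mᵢ = Σⱼ<ᵢ (Cⱼ − Rⱼ) → M1=0, M2=1141, M3=1257, M4=1740
Σ MᵢCᵢ = 0·1141 + 1141·168 + 1257·722 + 1740·968 = 0 + 191688 + 907554 + 1684320 = 2783562
Σ Rᵢ = 0 + 52 + 239 + 440 = 731
N̂ = 2783562 / 731 ≈ 3807.9 → 3808

N ≈ 3808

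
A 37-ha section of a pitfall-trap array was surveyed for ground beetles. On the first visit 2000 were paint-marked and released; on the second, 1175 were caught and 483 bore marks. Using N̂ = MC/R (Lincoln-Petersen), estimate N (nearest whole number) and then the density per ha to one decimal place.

density ≈ 131.5 ground beetles per ha

N̂ = 2000·1175/483 = 2350000/483 ≈ 4865.4 → 4865
Density = N̂ / area = 4865 / 37 ≈ 131.49 → 131.5 per ha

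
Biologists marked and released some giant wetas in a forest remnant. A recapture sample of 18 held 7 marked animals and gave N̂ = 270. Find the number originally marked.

M = 105

From N = M·C/R: M = N·R / C = 270·7 / 18 = 1890 / 18 = 105.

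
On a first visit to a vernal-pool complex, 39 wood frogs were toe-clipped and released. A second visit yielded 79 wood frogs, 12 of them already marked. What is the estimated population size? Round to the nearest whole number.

N = (39 × 79) / 12 = 3081 / 12 ≈ 256.8 → 257

N ≈ 257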